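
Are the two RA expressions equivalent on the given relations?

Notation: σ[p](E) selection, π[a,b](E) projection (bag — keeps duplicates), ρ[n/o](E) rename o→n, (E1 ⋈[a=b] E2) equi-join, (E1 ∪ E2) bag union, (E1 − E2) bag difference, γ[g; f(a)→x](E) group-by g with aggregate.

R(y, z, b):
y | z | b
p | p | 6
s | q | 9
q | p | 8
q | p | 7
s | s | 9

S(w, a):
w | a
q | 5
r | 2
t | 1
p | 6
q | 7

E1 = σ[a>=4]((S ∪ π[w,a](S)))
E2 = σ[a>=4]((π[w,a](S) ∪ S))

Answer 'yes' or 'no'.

E1 per-node cardinality:
  S → 5
  S → 5
  π[w,a](S) → 5
  (S ∪ π[w,a](S)) → 10
  σ[a>=4]((S ∪ π[w,a](S))) → 6
E2 per-node cardinality:
  S → 5
  π[w,a](S) → 5
  S → 5
  (π[w,a](S) ∪ S) → 10
  σ[a>=4]((π[w,a](S) ∪ S)) → 6

E1 and E2 produce the same multiset:
w | a
p | 6
p | 6
q | 5
q | 5
q | 7
q | 7

yes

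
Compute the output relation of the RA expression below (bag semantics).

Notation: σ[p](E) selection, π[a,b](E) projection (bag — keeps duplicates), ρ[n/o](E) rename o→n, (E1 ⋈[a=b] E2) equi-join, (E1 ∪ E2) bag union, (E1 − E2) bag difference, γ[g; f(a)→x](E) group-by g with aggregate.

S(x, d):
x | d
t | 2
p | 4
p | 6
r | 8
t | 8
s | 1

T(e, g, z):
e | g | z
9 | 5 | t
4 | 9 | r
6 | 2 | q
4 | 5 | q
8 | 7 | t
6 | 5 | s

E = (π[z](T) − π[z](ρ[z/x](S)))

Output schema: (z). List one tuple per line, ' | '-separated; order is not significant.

Per-node cardinality:
  T → 6
  π[z](T) → 6
  S → 6
  ρ[z/x](S) → 6
  π[z](ρ[z/x](S)) → 6
  (π[z](T) − π[z](ρ[z/x](S))) → 2

== RESULT ==
z
q
q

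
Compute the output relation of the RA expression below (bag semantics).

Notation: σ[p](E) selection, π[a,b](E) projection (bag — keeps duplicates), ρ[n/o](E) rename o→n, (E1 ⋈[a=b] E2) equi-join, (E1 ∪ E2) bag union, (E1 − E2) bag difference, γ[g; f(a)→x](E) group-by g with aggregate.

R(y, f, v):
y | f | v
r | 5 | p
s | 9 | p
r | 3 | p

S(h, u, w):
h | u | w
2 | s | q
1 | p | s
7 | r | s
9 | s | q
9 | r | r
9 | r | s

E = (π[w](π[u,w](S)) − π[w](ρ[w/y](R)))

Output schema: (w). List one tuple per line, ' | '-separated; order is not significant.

Subexpression sizes:
  S → 6
  π[u,w](S) → 6
  π[w](π[u,w](S)) → 6
  R → 3
  ρ[w/y](R) → 3
  π[w](ρ[w/y](R)) → 3
  (π[w](π[u,w](S)) − π[w](ρ[w/y](R))) → 4

== RESULT ==
w
q
q
s
s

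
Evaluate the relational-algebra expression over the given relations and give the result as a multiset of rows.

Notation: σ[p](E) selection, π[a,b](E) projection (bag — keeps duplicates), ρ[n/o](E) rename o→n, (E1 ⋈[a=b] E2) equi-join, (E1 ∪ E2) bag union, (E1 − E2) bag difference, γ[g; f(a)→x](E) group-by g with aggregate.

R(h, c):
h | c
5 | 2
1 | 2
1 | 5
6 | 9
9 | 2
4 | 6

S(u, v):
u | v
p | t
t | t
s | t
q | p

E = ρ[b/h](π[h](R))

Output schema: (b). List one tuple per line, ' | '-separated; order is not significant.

Stepwise |·|:
  R → 6
  π[h](R) → 6
  ρ[b/h](π[h](R)) → 6

== RESULT ==
b
1
1
4
5
6
9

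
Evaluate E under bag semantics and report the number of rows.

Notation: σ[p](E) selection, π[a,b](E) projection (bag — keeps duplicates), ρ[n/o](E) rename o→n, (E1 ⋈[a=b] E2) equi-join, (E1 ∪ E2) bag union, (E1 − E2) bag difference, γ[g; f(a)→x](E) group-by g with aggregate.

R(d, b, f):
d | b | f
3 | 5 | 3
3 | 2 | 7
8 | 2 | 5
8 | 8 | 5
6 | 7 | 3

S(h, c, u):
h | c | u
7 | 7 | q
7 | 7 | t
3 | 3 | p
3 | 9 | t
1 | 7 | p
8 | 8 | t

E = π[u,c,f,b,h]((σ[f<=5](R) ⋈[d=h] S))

Stepwise |·|:
  R → 5
  σ[f<=5](R) → 4
  S → 6
  (σ[f<=5](R) ⋈[d=h] S) → 4
  π[u,c,f,b,h]((σ[f<=5](R) ⋈[d=h] S)) → 4

|E| = 4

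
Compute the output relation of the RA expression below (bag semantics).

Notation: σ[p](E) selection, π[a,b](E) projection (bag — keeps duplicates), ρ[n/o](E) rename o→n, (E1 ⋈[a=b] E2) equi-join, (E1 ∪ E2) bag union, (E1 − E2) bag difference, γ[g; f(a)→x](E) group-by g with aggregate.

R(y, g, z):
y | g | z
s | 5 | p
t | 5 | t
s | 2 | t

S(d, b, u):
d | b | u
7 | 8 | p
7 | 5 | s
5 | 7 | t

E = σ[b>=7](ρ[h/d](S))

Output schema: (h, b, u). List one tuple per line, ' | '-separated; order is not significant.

Row counts bottom-up:
  S → 3
  ρ[h/d](S) → 3
  σ[b>=7](ρ[h/d](S)) → 2

== RESULT ==
h | b | u
5 | 7 | t
7 | 8 | p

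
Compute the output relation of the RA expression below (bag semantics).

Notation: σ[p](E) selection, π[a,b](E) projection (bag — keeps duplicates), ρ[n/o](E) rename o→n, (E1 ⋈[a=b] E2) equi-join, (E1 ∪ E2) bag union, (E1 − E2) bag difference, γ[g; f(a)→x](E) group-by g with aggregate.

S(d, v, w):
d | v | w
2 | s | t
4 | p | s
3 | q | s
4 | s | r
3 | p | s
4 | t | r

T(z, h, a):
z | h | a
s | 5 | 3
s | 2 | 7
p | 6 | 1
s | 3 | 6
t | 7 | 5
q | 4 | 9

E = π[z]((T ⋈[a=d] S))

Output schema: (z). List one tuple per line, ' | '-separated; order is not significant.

Stepwise |·|:
  T → 6
  S → 6
  (T ⋈[a=d] S) → 2
  π[z]((T ⋈[a=d] S)) → 2

== RESULT ==
z
s
s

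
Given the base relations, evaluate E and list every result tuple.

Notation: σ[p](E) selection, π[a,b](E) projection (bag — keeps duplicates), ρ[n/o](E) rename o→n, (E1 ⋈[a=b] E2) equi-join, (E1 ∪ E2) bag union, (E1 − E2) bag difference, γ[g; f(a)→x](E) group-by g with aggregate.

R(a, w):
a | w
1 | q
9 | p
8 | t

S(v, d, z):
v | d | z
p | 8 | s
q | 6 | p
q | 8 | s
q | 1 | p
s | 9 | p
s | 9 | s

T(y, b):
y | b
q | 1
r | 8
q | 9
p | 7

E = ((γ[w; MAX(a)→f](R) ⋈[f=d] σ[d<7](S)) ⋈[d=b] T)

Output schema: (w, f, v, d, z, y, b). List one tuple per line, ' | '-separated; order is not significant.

Per-node cardinality:
  R → 3
  γ[w; MAX(a)→f](R) → 3
  S → 6
  σ[d<7](S) → 2
  (γ[w; MAX(a)→f](R) ⋈[f=d] σ[d<7](S)) → 1
  T → 4
  ((γ[w; MAX(a)→f](R) ⋈[f=d] σ[d<7](S)) ⋈[d=b] T) → 1

== RESULT ==
w | f | v | d | z | y | b
q | 1 | q | 1 | p | q | 1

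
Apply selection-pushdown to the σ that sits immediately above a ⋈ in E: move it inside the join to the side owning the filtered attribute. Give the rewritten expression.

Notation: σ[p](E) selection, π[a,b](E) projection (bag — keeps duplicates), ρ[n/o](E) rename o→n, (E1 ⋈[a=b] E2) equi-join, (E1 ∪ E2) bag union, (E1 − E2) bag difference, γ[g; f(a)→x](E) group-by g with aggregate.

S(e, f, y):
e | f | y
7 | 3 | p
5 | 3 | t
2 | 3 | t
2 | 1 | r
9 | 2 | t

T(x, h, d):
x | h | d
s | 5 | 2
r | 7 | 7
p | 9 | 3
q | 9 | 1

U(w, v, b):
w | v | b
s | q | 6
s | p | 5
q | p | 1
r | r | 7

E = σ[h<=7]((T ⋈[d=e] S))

σ filters on h, owned by the left side.
E' = (σ[h<=7](T) ⋈[d=e] S)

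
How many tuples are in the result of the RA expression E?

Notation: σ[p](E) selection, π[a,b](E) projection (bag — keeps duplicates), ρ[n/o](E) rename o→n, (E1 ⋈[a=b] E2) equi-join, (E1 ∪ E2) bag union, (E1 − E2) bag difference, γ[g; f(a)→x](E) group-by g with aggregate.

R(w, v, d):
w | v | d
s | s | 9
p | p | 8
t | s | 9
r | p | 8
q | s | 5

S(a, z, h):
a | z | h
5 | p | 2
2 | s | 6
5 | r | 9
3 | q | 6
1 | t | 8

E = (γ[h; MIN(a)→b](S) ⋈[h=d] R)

Subexpression sizes:
  S → 5
  γ[h; MIN(a)→b](S) → 4
  R → 5
  (γ[h; MIN(a)→b](S) ⋈[h=d] R) → 4

|E| = 4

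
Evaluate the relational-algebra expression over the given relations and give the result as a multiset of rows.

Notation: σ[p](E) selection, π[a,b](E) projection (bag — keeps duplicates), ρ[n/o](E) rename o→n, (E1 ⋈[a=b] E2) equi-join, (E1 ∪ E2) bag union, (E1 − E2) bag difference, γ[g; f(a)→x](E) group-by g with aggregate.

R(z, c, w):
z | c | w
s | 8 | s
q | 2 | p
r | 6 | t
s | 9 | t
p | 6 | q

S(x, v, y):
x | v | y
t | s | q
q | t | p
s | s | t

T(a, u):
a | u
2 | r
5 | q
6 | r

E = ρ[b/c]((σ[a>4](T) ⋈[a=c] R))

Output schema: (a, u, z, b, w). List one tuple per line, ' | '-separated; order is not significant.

Per-node cardinality:
  T → 3
  σ[a>4](T) → 2
  R → 5
  (σ[a>4](T) ⋈[a=c] R) → 2
  ρ[b/c]((σ[a>4](T) ⋈[a=c] R)) → 2

== RESULT ==
a | u | z | b | w
6 | r | p | 6 | q
6 | r | r | 6 | t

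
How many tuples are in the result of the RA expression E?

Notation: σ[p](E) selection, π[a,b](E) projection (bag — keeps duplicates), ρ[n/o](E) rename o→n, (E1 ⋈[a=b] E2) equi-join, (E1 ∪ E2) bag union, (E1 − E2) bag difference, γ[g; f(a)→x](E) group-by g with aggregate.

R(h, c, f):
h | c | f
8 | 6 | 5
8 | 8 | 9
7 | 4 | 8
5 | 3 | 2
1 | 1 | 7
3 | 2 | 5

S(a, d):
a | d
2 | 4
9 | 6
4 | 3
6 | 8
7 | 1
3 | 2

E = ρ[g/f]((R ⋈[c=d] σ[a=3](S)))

Per-node cardinality:
  R → 6
  S → 6
  σ[a=3](S) → 1
  (R ⋈[c=d] σ[a=3](S)) → 1
  ρ[g/f]((R ⋈[c=d] σ[a=3](S))) → 1

|E| = 1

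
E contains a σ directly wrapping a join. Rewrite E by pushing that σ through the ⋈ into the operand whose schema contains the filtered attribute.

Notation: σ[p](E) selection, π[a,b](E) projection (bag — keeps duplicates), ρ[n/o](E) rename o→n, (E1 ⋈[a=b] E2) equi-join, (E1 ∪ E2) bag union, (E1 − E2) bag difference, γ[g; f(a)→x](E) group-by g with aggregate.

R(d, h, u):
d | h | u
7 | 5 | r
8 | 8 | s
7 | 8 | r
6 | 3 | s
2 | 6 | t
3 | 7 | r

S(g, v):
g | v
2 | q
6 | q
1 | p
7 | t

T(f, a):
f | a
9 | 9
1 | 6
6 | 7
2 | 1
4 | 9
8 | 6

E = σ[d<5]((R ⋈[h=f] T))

σ filters on d, owned by the left side.
E' = (σ[d<5](R) ⋈[h=f] T)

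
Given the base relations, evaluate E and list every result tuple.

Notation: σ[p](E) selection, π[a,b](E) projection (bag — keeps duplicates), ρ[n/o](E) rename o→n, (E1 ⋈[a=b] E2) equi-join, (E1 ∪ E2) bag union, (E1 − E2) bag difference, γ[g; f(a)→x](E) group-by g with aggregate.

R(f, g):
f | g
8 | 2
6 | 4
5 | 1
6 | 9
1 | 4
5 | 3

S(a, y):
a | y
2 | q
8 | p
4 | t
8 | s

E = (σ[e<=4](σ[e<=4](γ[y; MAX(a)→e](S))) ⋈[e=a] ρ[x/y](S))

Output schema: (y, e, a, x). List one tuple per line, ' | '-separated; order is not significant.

Per-node cardinality:
  S → 4
  γ[y; MAX(a)→e](S) → 4
  σ[e<=4](γ[y; MAX(a)→e](S)) → 2
  σ[e<=4](σ[e<=4](γ[y; MAX(a)→e](S))) → 2
  S → 4
  ρ[x/y](S) → 4
  (σ[e<=4](σ[e<=4](γ[y; MAX(a)→e](S))) ⋈[e=a] ρ[x/y](S)) → 2

== RESULT ==
y | e | a | x
q | 2 | 2 | q
t | 4 | 4 | t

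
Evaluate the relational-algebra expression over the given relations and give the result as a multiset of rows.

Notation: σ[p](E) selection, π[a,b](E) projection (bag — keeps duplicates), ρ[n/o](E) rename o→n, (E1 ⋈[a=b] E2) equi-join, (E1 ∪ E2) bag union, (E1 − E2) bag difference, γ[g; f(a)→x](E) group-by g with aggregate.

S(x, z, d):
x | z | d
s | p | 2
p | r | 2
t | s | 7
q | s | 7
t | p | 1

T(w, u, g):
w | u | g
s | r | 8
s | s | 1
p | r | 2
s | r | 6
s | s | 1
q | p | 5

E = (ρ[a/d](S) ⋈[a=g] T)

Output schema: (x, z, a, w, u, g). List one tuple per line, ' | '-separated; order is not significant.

Per-node cardinality:
  S → 5
  ρ[a/d](S) → 5
  T → 6
  (ρ[a/d](S) ⋈[a=g] T) → 4

== RESULT ==
x | z | a | w | u | g
p | r | 2 | p | r | 2
s | p | 2 | p | r | 2
t | p | 1 | s | s | 1
t | p | 1 | s | s | 1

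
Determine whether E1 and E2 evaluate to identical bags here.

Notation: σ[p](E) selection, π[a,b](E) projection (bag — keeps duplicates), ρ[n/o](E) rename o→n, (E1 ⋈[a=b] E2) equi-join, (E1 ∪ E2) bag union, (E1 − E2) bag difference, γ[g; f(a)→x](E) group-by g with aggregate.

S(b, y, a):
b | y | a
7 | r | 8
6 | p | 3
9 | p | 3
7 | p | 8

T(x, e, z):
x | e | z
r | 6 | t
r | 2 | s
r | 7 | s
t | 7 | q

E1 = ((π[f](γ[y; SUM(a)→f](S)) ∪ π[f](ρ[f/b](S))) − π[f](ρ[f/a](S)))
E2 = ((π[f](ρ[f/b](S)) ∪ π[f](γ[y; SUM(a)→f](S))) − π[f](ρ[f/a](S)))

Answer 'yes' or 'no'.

E1 subexpression sizes:
  S → 4
  γ[y; SUM(a)→f](S) → 2
  π[f](γ[y; SUM(a)→f](S)) → 2
  S → 4
  ρ[f/b](S) → 4
  π[f](ρ[f/b](S)) → 4
  (π[f](γ[y; SUM(a)→f](S)) ∪ π[f](ρ[f/b](S))) → 6
  S → 4
  ρ[f/a](S) → 4
  π[f](ρ[f/a](S)) → 4
  ((π[f](γ[y; SUM(a)→f](S)) ∪ π[f](ρ[f/b](S))) − π[f](ρ[f/a](S))) → 5
E2 subexpression sizes:
  S → 4
  ρ[f/b](S) → 4
  π[f](ρ[f/b](S)) → 4
  S → 4
  γ[y; SUM(a)→f](S) → 2
  π[f](γ[y; SUM(a)→f](S)) → 2
  (π[f](ρ[f/b](S)) ∪ π[f](γ[y; SUM(a)→f](S))) → 6
  S → 4
  ρ[f/a](S) → 4
  π[f](ρ[f/a](S)) → 4
  ((π[f](ρ[f/b](S)) ∪ π[f](γ[y; SUM(a)→f](S))) − π[f](ρ[f/a](S))) → 5

E1 and E2 produce the same multiset:
f
6
7
7
9
14

yes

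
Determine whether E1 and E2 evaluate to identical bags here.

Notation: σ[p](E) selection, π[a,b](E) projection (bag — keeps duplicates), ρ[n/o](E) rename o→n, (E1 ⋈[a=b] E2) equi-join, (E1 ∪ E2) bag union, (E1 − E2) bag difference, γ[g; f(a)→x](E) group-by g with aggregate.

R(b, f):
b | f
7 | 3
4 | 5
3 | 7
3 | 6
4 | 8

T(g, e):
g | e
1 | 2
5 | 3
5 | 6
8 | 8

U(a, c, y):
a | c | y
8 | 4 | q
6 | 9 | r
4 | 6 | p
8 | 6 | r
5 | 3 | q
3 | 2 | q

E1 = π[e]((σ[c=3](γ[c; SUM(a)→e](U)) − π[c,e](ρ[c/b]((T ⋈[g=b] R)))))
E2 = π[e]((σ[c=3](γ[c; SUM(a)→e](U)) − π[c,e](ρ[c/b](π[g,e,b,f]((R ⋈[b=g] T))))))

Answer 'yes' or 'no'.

E1 stepwise |·|:
  U → 6
  γ[c; SUM(a)→e](U) → 5
  σ[c=3](γ[c; SUM(a)→e](U)) → 1
  T → 4
  R → 5
  (T ⋈[g=b] R) → 0
  ρ[c/b]((T ⋈[g=b] R)) → 0
  π[c,e](ρ[c/b]((T ⋈[g=b] R))) → 0
  (σ[c=3](γ[c; SUM(a)→e](U)) − π[c,e](ρ[c/b]((T ⋈[g=b] R)))) → 1
  π[e]((σ[c=3](γ[c; SUM(a)→e](U)) − π[c,e](ρ[c/b]((T ⋈[g=b] R))))) → 1
E2 stepwise |·|:
  U → 6
  γ[c; SUM(a)→e](U) → 5
  σ[c=3](γ[c; SUM(a)→e](U)) → 1
  R → 5
  T → 4
  (R ⋈[b=g] T) → 0
  π[g,e,b,f]((R ⋈[b=g] T)) → 0
  ρ[c/b](π[g,e,b,f]((R ⋈[b=g] T))) → 0
  π[c,e](ρ[c/b](π[g,e,b,f]((R ⋈[b=g] T)))) → 0
  (σ[c=3](γ[c; SUM(a)→e](U)) − π[c,e](ρ[c/b](π[g,e,b,f]((R ⋈[b=g] T))))) → 1
  π[e]((σ[c=3](γ[c; SUM(a)→e](U)) − π[c,e](ρ[c/b](π[g,e,b,f]((R ⋈[b=g] T)))))) → 1

E1 and E2 produce the same multiset:
e
5

yes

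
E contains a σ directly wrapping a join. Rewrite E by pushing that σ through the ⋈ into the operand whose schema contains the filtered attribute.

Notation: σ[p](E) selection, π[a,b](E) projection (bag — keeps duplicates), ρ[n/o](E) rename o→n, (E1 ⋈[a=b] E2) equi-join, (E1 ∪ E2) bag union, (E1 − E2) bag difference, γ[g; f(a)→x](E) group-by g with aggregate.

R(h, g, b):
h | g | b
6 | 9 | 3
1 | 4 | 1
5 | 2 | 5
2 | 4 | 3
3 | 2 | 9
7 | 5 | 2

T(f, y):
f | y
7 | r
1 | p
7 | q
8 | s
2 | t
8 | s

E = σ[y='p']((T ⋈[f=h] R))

σ filters on y, owned by the left side.
E' = (σ[y='p'](T) ⋈[f=h] R)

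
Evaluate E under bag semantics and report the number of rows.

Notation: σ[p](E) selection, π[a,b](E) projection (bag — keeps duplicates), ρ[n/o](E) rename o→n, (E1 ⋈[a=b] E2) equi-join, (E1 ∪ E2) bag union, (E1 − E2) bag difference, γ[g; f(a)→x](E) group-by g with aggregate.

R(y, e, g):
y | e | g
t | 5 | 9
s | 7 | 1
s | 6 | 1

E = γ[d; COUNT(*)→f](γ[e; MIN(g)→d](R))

Row counts bottom-up:
  R → 3
  γ[e; MIN(g)→d](R) → 3
  γ[d; COUNT(*)→f](γ[e; MIN(g)→d](R)) → 2

|E| = 2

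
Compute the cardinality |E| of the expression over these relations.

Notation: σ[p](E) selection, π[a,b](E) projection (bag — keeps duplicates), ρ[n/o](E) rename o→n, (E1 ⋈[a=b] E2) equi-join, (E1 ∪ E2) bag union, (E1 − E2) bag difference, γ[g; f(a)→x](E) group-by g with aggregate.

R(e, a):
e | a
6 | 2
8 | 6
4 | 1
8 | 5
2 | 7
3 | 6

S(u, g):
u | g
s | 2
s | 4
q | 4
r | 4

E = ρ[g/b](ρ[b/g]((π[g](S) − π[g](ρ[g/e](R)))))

Subexpression sizes:
  S → 4
  π[g](S) → 4
  R → 6
  ρ[g/e](R) → 6
  π[g](ρ[g/e](R)) → 6
  (π[g](S) − π[g](ρ[g/e](R))) → 2
  ρ[b/g]((π[g](S) − π[g](ρ[g/e](R)))) → 2
  ρ[g/b](ρ[b/g]((π[g](S) − π[g](ρ[g/e](R))))) → 2

|E| = 2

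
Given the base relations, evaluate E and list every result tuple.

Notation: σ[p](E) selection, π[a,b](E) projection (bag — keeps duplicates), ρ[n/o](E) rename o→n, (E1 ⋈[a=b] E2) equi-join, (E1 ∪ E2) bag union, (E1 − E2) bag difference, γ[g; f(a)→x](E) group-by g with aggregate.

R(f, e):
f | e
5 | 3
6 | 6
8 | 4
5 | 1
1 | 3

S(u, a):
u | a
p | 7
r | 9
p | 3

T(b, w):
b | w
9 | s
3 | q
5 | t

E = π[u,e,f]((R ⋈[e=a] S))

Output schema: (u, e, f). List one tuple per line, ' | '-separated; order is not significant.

Row counts bottom-up:
  R → 5
  S → 3
  (R ⋈[e=a] S) → 2
  π[u,e,f]((R ⋈[e=a] S)) → 2

== RESULT ==
u | e | f
p | 3 | 1
p | 3 | 5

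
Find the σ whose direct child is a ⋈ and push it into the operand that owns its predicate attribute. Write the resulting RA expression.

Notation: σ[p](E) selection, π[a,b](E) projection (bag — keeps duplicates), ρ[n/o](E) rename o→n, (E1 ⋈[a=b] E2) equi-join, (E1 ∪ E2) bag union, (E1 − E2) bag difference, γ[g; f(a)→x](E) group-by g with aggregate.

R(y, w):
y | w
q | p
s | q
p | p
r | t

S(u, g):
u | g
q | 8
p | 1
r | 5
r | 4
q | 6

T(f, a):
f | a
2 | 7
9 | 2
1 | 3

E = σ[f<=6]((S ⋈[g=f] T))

σ filters on f, owned by the right side.
E' = (S ⋈[g=f] σ[f<=6](T))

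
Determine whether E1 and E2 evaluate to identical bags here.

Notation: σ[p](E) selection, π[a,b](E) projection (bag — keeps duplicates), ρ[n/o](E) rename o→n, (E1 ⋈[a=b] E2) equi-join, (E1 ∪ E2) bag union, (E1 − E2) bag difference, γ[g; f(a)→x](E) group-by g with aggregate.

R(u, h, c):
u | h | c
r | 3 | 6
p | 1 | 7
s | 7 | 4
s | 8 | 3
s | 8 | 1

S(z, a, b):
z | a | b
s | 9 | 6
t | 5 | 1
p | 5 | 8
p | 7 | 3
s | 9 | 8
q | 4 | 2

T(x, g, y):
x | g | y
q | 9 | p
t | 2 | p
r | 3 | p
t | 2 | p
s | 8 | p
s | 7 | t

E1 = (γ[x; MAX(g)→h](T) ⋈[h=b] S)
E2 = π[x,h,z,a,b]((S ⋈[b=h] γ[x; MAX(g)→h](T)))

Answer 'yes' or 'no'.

E1 row counts bottom-up:
  T → 6
  γ[x; MAX(g)→h](T) → 4
  S → 6
  (γ[x; MAX(g)→h](T) ⋈[h=b] S) → 4
E2 row counts bottom-up:
  S → 6
  T → 6
  γ[x; MAX(g)→h](T) → 4
  (S ⋈[b=h] γ[x; MAX(g)→h](T)) → 4
  π[x,h,z,a,b]((S ⋈[b=h] γ[x; MAX(g)→h](T))) → 4

E1 and E2 produce the same multiset:
x | h | z | a | b
r | 3 | p | 7 | 3
s | 8 | p | 5 | 8
s | 8 | s | 9 | 8
t | 2 | q | 4 | 2

yes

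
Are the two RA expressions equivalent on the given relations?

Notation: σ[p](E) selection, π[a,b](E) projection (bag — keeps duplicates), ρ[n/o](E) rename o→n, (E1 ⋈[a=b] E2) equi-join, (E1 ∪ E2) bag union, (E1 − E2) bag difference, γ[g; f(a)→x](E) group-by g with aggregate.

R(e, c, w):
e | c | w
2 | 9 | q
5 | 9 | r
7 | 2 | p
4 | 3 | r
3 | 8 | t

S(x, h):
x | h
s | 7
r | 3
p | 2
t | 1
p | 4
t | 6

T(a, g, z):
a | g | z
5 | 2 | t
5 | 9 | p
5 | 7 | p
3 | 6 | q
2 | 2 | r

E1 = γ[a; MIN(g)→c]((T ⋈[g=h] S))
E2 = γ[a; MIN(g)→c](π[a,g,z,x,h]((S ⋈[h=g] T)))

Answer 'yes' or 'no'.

E1 stepwise |·|:
  T → 5
  S → 6
  (T ⋈[g=h] S) → 4
  γ[a; MIN(g)→c]((T ⋈[g=h] S)) → 3
E2 stepwise |·|:
  S → 6
  T → 5
  (S ⋈[h=g] T) → 4
  π[a,g,z,x,h]((S ⋈[h=g] T)) → 4
  γ[a; MIN(g)→c](π[a,g,z,x,h]((S ⋈[h=g] T))) → 3

E1 and E2 produce the same multiset:
a | c
2 | 2
3 | 6
5 | 2

yes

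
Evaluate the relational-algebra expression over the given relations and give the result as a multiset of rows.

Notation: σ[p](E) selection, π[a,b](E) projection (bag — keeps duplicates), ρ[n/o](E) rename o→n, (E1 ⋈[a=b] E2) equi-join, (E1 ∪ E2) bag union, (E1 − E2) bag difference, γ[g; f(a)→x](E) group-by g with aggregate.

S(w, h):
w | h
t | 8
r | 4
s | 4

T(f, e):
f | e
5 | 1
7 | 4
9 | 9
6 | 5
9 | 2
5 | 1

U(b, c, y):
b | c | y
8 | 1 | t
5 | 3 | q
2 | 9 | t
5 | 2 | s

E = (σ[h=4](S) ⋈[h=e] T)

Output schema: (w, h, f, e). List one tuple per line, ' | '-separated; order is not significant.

Subexpression sizes:
  S → 3
  σ[h=4](S) → 2
  T → 6
  (σ[h=4](S) ⋈[h=e] T) → 2

== RESULT ==
w | h | f | e
r | 4 | 7 | 4
s | 4 | 7 | 4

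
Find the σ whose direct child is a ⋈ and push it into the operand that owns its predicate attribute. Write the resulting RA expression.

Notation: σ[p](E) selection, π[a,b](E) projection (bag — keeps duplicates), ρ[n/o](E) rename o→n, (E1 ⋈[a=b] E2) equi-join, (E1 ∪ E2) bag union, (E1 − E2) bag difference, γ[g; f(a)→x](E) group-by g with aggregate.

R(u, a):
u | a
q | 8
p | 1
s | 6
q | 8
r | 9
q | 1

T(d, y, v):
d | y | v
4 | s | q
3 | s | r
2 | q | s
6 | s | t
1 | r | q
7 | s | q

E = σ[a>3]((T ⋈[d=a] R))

σ filters on a, owned by the right side.
E' = (T ⋈[d=a] σ[a>3](R))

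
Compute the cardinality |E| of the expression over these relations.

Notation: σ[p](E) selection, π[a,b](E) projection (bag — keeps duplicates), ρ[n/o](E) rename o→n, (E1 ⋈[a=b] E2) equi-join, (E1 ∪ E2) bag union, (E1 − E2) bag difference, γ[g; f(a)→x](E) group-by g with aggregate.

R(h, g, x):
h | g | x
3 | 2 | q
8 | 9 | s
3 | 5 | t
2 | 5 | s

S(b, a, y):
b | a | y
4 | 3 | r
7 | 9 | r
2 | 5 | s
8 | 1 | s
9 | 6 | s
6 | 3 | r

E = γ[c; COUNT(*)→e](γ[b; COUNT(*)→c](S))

Subexpression sizes:
  S → 6
  γ[b; COUNT(*)→c](S) → 6
  γ[c; COUNT(*)→e](γ[b; COUNT(*)→c](S)) → 1

|E| = 1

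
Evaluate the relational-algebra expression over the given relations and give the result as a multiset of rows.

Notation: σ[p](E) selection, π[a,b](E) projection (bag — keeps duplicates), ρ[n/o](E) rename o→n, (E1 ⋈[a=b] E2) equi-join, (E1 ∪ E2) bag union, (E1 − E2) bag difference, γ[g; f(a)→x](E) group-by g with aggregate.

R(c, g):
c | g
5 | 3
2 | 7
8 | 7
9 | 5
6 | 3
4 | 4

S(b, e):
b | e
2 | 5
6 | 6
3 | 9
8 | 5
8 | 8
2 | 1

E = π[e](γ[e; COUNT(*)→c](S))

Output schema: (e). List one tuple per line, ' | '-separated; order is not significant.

Subexpression sizes:
  S → 6
  γ[e; COUNT(*)→c](S) → 5
  π[e](γ[e; COUNT(*)→c](S)) → 5

== RESULT ==
e
1
5
6
8
9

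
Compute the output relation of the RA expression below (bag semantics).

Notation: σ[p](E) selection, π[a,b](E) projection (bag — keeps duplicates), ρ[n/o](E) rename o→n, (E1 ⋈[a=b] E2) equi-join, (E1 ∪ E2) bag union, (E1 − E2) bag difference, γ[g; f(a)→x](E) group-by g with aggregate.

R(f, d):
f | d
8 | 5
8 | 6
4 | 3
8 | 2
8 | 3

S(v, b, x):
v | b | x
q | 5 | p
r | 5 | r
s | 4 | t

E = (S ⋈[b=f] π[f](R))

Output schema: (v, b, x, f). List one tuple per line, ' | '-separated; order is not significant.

Stepwise |·|:
  S → 3
  R → 5
  π[f](R) → 5
  (S ⋈[b=f] π[f](R)) → 1

== RESULT ==
v | b | x | f
s | 4 | t | 4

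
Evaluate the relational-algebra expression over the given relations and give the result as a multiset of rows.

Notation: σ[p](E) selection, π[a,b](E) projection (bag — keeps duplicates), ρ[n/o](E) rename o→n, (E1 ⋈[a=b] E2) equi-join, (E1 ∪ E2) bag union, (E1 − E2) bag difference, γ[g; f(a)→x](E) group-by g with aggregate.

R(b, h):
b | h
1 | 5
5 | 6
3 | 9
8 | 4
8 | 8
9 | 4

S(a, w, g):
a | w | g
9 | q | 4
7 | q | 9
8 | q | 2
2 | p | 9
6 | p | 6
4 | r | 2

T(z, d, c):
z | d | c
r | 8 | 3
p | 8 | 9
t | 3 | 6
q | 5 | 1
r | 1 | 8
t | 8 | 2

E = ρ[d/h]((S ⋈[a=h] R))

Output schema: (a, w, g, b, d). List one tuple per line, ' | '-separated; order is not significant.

Stepwise |·|:
  S → 6
  R → 6
  (S ⋈[a=h] R) → 5
  ρ[d/h]((S ⋈[a=h] R)) → 5

== RESULT ==
a | w | g | b | d
4 | r | 2 | 8 | 4
4 | r | 2 | 9 | 4
6 | p | 6 | 5 | 6
8 | q | 2 | 8 | 8
9 | q | 4 | 3 | 9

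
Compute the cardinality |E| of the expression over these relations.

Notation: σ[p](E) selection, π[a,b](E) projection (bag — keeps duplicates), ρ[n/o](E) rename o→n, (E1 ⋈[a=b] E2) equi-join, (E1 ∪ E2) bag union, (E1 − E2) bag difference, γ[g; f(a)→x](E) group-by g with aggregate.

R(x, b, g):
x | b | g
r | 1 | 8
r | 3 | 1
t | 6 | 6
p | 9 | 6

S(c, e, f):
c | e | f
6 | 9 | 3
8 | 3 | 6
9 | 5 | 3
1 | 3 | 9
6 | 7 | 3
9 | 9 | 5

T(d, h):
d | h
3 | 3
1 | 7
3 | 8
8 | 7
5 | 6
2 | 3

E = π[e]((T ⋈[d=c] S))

Row counts bottom-up:
  T → 6
  S → 6
  (T ⋈[d=c] S) → 2
  π[e]((T ⋈[d=c] S)) → 2

|E| = 2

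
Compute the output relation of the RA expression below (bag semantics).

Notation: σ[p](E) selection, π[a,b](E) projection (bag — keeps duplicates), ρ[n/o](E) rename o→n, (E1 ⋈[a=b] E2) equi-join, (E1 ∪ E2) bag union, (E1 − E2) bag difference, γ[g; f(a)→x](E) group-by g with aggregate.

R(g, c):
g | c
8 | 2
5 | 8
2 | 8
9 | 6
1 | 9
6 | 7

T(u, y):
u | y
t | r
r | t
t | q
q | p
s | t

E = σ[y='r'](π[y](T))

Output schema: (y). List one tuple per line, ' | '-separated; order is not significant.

Subexpression sizes:
  T → 5
  π[y](T) → 5
  σ[y='r'](π[y](T)) → 1

== RESULT ==
y
r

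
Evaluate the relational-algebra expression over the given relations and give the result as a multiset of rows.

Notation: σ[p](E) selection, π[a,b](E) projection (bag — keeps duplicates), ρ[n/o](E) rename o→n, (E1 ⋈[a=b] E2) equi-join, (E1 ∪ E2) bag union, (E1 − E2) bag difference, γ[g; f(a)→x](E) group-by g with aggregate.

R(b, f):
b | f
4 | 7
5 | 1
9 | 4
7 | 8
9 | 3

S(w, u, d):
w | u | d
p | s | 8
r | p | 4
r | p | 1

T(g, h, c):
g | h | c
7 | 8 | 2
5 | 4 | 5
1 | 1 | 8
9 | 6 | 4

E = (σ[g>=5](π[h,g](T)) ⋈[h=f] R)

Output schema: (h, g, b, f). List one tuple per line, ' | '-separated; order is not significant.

Row counts bottom-up:
  T → 4
  π[h,g](T) → 4
  σ[g>=5](π[h,g](T)) → 3
  R → 5
  (σ[g>=5](π[h,g](T)) ⋈[h=f] R) → 2

== RESULT ==
h | g | b | f
4 | 5 | 9 | 4
8 | 7 | 7 | 8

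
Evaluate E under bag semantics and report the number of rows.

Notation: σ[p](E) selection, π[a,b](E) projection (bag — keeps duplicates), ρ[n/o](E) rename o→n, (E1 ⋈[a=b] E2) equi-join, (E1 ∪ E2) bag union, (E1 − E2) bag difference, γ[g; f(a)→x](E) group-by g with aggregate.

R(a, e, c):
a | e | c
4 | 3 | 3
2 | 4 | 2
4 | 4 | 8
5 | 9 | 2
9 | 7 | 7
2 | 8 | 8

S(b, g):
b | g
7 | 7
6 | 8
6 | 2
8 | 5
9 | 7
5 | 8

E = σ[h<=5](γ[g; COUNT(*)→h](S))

Row counts bottom-up:
  S → 6
  γ[g; COUNT(*)→h](S) → 4
  σ[h<=5](γ[g; COUNT(*)→h](S)) → 4

|E| = 4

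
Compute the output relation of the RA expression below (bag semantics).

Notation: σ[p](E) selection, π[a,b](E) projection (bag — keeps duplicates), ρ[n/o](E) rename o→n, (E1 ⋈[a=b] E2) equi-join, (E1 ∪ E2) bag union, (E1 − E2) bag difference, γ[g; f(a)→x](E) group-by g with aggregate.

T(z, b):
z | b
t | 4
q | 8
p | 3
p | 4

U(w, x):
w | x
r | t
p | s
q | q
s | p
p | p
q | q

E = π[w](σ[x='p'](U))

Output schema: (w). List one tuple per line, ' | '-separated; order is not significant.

Subexpression sizes:
  U → 6
  σ[x='p'](U) → 2
  π[w](σ[x='p'](U)) → 2

== RESULT ==
w
p
s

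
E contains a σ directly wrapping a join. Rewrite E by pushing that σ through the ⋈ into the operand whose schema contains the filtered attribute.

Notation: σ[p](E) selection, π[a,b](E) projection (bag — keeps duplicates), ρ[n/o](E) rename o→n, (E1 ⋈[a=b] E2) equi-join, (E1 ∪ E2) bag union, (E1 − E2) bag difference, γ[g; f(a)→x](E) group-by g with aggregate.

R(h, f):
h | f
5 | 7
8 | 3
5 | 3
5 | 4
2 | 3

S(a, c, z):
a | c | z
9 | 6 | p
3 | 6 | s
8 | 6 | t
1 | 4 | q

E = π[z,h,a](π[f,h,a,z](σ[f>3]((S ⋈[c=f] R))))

σ filters on f, owned by the right side.
E' = π[z,h,a](π[f,h,a,z]((S ⋈[c=f] σ[f>3](R))))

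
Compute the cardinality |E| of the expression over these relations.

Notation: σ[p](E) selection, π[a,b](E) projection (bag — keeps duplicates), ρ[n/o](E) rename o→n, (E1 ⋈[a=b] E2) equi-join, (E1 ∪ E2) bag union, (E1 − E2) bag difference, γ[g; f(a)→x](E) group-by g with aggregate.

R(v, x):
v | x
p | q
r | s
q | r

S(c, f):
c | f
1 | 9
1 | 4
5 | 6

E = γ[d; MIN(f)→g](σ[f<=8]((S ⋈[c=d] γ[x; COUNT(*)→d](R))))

Per-node cardinality:
  S → 3
  R → 3
  γ[x; COUNT(*)→d](R) → 3
  (S ⋈[c=d] γ[x; COUNT(*)→d](R)) → 6
  σ[f<=8]((S ⋈[c=d] γ[x; COUNT(*)→d](R))) → 3
  γ[d; MIN(f)→g](σ[f<=8]((S ⋈[c=d] γ[x; COUNT(*)→d](R)))) → 1

|E| = 1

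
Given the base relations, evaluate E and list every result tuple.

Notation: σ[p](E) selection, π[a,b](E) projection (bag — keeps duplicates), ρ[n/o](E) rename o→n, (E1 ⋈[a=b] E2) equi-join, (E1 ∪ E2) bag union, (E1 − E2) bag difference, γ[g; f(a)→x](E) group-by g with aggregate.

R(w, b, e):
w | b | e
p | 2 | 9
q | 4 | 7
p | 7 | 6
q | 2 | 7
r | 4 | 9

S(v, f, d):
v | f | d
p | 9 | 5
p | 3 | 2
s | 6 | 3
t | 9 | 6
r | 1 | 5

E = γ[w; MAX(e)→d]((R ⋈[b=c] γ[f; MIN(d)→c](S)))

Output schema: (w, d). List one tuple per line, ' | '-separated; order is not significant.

Stepwise |·|:
  R → 5
  S → 5
  γ[f; MIN(d)→c](S) → 4
  (R ⋈[b=c] γ[f; MIN(d)→c](S)) → 2
  γ[w; MAX(e)→d]((R ⋈[b=c] γ[f; MIN(d)→c](S))) → 2

== RESULT ==
w | d
p | 9
q | 7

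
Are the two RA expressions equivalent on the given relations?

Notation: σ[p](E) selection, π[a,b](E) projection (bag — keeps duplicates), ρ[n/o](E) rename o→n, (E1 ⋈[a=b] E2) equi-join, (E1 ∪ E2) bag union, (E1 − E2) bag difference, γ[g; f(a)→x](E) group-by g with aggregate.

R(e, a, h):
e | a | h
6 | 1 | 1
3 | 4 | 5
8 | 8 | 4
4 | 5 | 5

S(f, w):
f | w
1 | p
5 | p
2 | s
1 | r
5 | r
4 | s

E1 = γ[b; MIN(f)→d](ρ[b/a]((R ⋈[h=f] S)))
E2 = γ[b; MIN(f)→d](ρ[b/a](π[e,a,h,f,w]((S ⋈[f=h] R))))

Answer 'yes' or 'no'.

E1 row counts bottom-up:
  R → 4
  S → 6
  (R ⋈[h=f] S) → 7
  ρ[b/a]((R ⋈[h=f] S)) → 7
  γ[b; MIN(f)→d](ρ[b/a]((R ⋈[h=f] S))) → 4
E2 row counts bottom-up:
  S → 6
  R → 4
  (S ⋈[f=h] R) → 7
  π[e,a,h,f,w]((S ⋈[f=h] R)) → 7
  ρ[b/a](π[e,a,h,f,w]((S ⋈[f=h] R))) → 7
  γ[b; MIN(f)→d](ρ[b/a](π[e,a,h,f,w]((S ⋈[f=h] R)))) → 4

E1 and E2 produce the same multiset:
b | d
1 | 1
4 | 5
5 | 5
8 | 4

yes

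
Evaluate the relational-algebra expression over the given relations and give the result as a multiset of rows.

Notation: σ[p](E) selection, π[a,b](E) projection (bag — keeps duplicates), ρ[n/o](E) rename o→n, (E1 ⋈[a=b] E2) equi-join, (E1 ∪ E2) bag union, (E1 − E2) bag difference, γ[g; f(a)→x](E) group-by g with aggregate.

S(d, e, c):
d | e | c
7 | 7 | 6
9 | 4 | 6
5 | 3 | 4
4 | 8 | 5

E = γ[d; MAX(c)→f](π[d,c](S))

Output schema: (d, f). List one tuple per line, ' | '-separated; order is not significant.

Per-node cardinality:
  S → 4
  π[d,c](S) → 4
  γ[d; MAX(c)→f](π[d,c](S)) → 4

== RESULT ==
d | f
4 | 5
5 | 4
7 | 6
9 | 6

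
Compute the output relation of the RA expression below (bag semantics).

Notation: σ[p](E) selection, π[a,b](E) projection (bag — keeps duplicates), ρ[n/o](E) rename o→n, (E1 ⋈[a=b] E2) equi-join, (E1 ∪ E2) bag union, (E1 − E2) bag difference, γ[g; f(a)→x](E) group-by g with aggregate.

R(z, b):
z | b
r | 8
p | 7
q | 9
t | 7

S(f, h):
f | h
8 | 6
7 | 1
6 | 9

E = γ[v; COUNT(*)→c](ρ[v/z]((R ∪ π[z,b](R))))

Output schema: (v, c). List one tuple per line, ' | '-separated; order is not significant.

Subexpression sizes:
  R → 4
  R → 4
  π[z,b](R) → 4
  (R ∪ π[z,b](R)) → 8
  ρ[v/z]((R ∪ π[z,b](R))) → 8
  γ[v; COUNT(*)→c](ρ[v/z]((R ∪ π[z,b](R)))) → 4

== RESULT ==
v | c
p | 2
q | 2
r | 2
t | 2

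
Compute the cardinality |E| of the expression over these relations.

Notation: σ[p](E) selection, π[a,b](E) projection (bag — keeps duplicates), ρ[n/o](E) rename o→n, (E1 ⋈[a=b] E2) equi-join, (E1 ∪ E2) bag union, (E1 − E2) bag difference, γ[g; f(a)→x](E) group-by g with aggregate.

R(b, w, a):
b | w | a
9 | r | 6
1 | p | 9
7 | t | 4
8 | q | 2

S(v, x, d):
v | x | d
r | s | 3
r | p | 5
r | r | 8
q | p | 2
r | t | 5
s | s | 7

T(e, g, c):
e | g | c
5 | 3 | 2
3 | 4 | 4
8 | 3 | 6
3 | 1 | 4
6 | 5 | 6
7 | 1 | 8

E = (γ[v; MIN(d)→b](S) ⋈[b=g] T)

Per-node cardinality:
  S → 6
  γ[v; MIN(d)→b](S) → 3
  T → 6
  (γ[v; MIN(d)→b](S) ⋈[b=g] T) → 2

|E| = 2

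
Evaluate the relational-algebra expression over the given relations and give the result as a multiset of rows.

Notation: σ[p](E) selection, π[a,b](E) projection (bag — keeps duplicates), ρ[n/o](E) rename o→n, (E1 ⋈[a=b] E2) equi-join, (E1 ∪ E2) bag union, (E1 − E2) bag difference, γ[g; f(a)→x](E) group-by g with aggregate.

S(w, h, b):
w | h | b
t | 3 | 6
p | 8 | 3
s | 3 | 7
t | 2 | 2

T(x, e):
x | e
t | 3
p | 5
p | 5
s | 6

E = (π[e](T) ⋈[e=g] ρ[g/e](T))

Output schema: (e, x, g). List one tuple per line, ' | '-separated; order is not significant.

Row counts bottom-up:
  T → 4
  π[e](T) → 4
  T → 4
  ρ[g/e](T) → 4
  (π[e](T) ⋈[e=g] ρ[g/e](T)) → 6

== RESULT ==
e | x | g
3 | t | 3
5 | p | 5
5 | p | 5
5 | p | 5
5 | p | 5
6 | s | 6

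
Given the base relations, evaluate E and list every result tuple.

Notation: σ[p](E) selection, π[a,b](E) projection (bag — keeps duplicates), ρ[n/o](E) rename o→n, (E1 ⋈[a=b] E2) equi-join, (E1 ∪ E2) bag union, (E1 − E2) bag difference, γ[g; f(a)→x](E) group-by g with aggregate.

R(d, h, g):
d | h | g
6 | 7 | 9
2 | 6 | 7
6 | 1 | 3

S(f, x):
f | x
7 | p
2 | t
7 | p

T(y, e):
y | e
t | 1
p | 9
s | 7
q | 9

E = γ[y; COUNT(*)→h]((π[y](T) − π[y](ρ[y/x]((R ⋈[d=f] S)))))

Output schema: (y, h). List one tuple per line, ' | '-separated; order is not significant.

Per-node cardinality:
  T → 4
  π[y](T) → 4
  R → 3
  S → 3
  (R ⋈[d=f] S) → 1
  ρ[y/x]((R ⋈[d=f] S)) → 1
  π[y](ρ[y/x]((R ⋈[d=f] S))) → 1
  (π[y](T) − π[y](ρ[y/x]((R ⋈[d=f] S)))) → 3
  γ[y; COUNT(*)→h]((π[y](T) − π[y](ρ[y/x]((R ⋈[d=f] S))))) → 3

== RESULT ==
y | h
p | 1
q | 1
s | 1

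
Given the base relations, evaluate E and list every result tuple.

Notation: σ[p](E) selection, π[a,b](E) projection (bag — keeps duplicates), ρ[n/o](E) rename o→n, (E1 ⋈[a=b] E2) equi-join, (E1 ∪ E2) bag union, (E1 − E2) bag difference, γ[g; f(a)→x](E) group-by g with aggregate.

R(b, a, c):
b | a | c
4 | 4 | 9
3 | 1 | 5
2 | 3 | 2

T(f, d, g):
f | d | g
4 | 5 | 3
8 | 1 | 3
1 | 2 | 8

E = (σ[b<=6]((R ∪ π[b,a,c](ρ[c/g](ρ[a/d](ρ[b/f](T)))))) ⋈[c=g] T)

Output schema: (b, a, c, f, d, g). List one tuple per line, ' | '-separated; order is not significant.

Row counts bottom-up:
  R → 3
  T → 3
  ρ[b/f](T) → 3
  ρ[a/d](ρ[b/f](T)) → 3
  ρ[c/g](ρ[a/d](ρ[b/f](T))) → 3
  π[b,a,c](ρ[c/g](ρ[a/d](ρ[b/f](T)))) → 3
  (R ∪ π[b,a,c](ρ[c/g](ρ[a/d](ρ[b/f](T))))) → 6
  σ[b<=6]((R ∪ π[b,a,c](ρ[c/g](ρ[a/d](ρ[b/f](T)))))) → 5
  T → 3
  (σ[b<=6]((R ∪ π[b,a,c](ρ[c/g](ρ[a/d](ρ[b/f](T)))))) ⋈[c=g] T) → 3

== RESULT ==
b | a | c | f | d | g
1 | 2 | 8 | 1 | 2 | 8
4 | 5 | 3 | 4 | 5 | 3
4 | 5 | 3 | 8 | 1 | 3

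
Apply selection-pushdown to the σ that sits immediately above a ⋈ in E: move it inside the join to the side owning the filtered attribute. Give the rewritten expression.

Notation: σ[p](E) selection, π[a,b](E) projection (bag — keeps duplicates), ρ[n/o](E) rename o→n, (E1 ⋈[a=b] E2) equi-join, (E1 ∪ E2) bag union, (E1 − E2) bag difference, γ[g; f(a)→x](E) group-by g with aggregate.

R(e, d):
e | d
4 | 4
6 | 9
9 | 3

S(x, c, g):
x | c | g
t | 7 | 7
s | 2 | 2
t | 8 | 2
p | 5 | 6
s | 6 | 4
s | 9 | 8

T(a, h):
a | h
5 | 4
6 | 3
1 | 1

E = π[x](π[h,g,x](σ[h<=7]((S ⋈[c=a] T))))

σ filters on h, owned by the right side.
E' = π[x](π[h,g,x]((S ⋈[c=a] σ[h<=7](T))))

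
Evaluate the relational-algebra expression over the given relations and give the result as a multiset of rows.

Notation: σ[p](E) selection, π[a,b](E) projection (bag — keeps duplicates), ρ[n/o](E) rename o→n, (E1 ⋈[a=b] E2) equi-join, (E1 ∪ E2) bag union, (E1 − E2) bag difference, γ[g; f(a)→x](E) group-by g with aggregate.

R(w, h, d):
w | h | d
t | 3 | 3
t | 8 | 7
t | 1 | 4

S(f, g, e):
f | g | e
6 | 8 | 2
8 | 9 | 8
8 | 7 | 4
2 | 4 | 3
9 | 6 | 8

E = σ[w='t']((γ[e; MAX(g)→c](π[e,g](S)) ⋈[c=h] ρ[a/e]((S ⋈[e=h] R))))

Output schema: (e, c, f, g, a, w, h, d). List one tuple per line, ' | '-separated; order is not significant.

Per-node cardinality:
  S → 5
  π[e,g](S) → 5
  γ[e; MAX(g)→c](π[e,g](S)) → 4
  S → 5
  R → 3
  (S ⋈[e=h] R) → 3
  ρ[a/e]((S ⋈[e=h] R)) → 3
  (γ[e; MAX(g)→c](π[e,g](S)) ⋈[c=h] ρ[a/e]((S ⋈[e=h] R))) → 2
  σ[w='t']((γ[e; MAX(g)→c](π[e,g](S)) ⋈[c=h] ρ[a/e]((S ⋈[e=h] R)))) → 2

== RESULT ==
e | c | f | g | a | w | h | d
2 | 8 | 8 | 9 | 8 | t | 8 | 7
2 | 8 | 9 | 6 | 8 | t | 8 | 7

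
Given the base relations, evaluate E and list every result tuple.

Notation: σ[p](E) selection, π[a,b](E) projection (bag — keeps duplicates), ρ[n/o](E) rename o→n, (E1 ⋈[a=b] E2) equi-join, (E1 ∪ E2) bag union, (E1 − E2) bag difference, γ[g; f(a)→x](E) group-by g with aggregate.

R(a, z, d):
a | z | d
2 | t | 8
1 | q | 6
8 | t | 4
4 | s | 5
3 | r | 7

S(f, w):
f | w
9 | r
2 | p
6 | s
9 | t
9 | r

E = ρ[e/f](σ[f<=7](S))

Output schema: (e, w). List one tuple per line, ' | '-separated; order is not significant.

Row counts bottom-up:
  S → 5
  σ[f<=7](S) → 2
  ρ[e/f](σ[f<=7](S)) → 2

== RESULT ==
e | w
2 | p
6 | s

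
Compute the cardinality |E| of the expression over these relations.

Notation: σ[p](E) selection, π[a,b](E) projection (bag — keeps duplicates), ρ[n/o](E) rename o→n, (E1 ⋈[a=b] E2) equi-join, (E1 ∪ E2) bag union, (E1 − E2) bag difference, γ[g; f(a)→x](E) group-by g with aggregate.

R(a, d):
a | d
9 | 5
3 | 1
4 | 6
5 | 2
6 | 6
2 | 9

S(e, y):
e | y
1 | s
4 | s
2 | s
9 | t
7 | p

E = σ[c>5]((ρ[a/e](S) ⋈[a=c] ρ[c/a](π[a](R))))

Per-node cardinality:
  S → 5
  ρ[a/e](S) → 5
  R → 6
  π[a](R) → 6
  ρ[c/a](π[a](R)) → 6
  (ρ[a/e](S) ⋈[a=c] ρ[c/a](π[a](R))) → 3
  σ[c>5]((ρ[a/e](S) ⋈[a=c] ρ[c/a](π[a](R)))) → 1

|E| = 1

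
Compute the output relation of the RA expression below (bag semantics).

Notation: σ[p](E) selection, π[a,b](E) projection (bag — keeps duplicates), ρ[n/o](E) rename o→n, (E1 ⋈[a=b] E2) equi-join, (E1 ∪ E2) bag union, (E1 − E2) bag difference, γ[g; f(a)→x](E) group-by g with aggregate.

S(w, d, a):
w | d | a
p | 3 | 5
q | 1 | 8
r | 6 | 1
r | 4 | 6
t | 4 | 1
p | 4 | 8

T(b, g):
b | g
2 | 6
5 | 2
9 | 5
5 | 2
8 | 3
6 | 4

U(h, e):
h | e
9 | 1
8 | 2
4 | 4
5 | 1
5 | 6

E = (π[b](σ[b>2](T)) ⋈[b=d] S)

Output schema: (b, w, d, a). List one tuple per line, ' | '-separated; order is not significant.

Per-node cardinality:
  T → 6
  σ[b>2](T) → 5
  π[b](σ[b>2](T)) → 5
  S → 6
  (π[b](σ[b>2](T)) ⋈[b=d] S) → 1

== RESULT ==
b | w | d | a
6 | r | 6 | 1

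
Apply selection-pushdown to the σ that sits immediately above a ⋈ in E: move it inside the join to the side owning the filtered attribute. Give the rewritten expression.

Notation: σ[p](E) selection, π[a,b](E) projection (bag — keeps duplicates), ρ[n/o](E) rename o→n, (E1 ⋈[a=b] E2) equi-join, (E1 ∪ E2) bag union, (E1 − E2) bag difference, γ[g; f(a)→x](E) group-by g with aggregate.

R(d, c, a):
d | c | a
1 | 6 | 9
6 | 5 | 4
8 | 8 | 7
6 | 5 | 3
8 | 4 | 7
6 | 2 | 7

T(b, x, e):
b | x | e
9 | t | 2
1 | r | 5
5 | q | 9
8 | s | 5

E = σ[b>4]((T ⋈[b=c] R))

σ filters on b, owned by the left side.
E' = (σ[b>4](T) ⋈[b=c] R)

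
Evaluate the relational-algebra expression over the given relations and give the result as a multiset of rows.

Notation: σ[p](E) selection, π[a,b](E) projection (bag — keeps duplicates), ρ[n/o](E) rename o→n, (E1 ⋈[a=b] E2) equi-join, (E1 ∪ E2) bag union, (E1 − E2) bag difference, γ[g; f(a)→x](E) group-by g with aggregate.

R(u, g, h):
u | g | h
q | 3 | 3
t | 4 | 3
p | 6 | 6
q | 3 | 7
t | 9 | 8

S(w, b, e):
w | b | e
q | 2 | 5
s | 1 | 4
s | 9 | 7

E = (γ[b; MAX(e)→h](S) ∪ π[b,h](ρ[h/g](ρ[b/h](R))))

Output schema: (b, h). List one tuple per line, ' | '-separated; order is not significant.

Subexpression sizes:
  S → 3
  γ[b; MAX(e)→h](S) → 3
  R → 5
  ρ[b/h](R) → 5
  ρ[h/g](ρ[b/h](R)) → 5
  π[b,h](ρ[h/g](ρ[b/h](R))) → 5
  (γ[b; MAX(e)→h](S) ∪ π[b,h](ρ[h/g](ρ[b/h](R)))) → 8

== RESULT ==
b | h
1 | 4
2 | 5
3 | 3
3 | 4
6 | 6
7 | 3
8 | 9
9 | 7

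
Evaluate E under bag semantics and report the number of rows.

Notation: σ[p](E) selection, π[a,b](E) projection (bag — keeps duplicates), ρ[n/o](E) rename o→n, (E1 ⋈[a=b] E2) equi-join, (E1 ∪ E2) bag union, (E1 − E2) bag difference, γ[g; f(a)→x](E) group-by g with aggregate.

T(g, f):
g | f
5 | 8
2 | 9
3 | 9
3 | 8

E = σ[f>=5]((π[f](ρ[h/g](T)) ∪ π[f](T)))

Stepwise |·|:
  T → 4
  ρ[h/g](T) → 4
  π[f](ρ[h/g](T)) → 4
  T → 4
  π[f](T) → 4
  (π[f](ρ[h/g](T)) ∪ π[f](T)) → 8
  σ[f>=5]((π[f](ρ[h/g](T)) ∪ π[f](T))) → 8

|E| = 8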